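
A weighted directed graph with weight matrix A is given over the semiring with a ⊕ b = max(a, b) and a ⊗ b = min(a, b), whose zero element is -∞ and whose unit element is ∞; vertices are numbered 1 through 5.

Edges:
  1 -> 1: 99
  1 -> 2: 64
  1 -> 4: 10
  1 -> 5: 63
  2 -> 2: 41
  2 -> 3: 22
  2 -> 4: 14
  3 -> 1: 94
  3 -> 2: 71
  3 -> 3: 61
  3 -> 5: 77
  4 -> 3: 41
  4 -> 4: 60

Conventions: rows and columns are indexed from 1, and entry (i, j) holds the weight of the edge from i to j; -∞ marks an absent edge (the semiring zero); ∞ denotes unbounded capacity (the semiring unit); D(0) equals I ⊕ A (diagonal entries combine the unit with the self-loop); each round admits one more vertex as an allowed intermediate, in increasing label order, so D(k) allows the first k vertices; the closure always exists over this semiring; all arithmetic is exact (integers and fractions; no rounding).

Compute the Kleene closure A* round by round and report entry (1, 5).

D(0):
  [∞, 64, -∞, 10, 63]
  [-∞, ∞, 22, 14, -∞]
  [94, 71, ∞, -∞, 77]
  [-∞, -∞, 41, ∞, -∞]
  [-∞, -∞, -∞, -∞, ∞]
D(1):
  [∞, 64, -∞, 10, 63]
  [-∞, ∞, 22, 14, -∞]
  [94, 71, ∞, 10, 77]
  [-∞, -∞, 41, ∞, -∞]
  [-∞, -∞, -∞, -∞, ∞]
D(2):
  [∞, 64, 22, 14, 63]
  [-∞, ∞, 22, 14, -∞]
  [94, 71, ∞, 14, 77]
  [-∞, -∞, 41, ∞, -∞]
  [-∞, -∞, -∞, -∞, ∞]
D(3):
  [∞, 64, 22, 14, 63]
  [22, ∞, 22, 14, 22]
  [94, 71, ∞, 14, 77]
  [41, 41, 41, ∞, 41]
  [-∞, -∞, -∞, -∞, ∞]
D(4):
  [∞, 64, 22, 14, 63]
  [22, ∞, 22, 14, 22]
  [94, 71, ∞, 14, 77]
  [41, 41, 41, ∞, 41]
  [-∞, -∞, -∞, -∞, ∞]
D(5):
  [∞, 64, 22, 14, 63]
  [22, ∞, 22, 14, 22]
  [94, 71, ∞, 14, 77]
  [41, 41, 41, ∞, 41]
  [-∞, -∞, -∞, -∞, ∞]
Answer: A*[1][5] = 63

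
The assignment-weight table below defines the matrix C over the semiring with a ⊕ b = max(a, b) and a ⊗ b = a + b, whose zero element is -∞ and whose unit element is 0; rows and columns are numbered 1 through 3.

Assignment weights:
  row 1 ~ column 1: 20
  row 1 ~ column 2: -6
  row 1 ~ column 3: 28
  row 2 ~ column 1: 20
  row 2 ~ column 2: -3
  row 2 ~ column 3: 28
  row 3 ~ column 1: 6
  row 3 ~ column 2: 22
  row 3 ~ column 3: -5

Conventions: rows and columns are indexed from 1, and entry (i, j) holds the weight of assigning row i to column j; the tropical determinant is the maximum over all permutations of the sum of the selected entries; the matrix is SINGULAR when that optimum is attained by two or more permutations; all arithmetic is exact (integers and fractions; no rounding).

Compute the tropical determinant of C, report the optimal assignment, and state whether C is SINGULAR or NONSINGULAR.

σ = (1, 2, 3): 20 + (-3) + (-5) = 12
σ = (1, 3, 2): 20 + 28 + 22 = 70
σ = (2, 1, 3): (-6) + 20 + (-5) = 9
σ = (2, 3, 1): (-6) + 28 + 6 = 28
σ = (3, 1, 2): 28 + 20 + 22 = 70
σ = (3, 2, 1): 28 + (-3) + 6 = 31
Optimal value attained by: σ = (1, 3, 2).
Answer: det⊕(C) = 70; verdict: SINGULAR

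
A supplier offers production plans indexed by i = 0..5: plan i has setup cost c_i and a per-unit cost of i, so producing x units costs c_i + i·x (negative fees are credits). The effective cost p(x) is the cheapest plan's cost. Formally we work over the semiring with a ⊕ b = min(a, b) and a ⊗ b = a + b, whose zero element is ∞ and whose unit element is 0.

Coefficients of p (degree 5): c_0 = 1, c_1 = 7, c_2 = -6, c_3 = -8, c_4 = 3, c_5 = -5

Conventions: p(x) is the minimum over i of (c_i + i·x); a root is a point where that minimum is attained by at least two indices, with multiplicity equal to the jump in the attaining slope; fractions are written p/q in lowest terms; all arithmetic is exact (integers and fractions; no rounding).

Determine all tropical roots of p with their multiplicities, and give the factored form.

hull edge (i=0, c=1) to (i=2, c=-6): slope -7/2, span 2
hull edge (i=2, c=-6) to (i=3, c=-8): slope -2, span 1
hull edge (i=3, c=-8) to (i=5, c=-5): slope 3/2, span 2
Factored form: p(x) = -5 ⊗ (x ⊕ (-3/2)) ⊗ (x ⊕ (-3/2)) ⊗ (x ⊕ 2) ⊗ (x ⊕ 7/2) ⊗ (x ⊕ 7/2)
Answer: roots = -3/2 (mult 2), 2 (mult 1), 7/2 (mult 2)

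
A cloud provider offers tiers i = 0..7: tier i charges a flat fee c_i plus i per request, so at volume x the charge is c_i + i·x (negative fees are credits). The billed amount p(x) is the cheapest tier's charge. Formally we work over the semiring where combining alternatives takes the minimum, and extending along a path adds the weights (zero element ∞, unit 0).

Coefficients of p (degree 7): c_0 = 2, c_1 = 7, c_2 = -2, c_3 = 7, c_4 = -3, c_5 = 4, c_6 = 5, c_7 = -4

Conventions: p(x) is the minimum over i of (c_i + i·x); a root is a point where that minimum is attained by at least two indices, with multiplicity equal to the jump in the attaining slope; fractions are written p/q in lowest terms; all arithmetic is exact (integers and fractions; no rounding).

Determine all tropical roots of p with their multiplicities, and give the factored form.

hull edge (i=0, c=2) to (i=2, c=-2): slope -2, span 2
hull edge (i=2, c=-2) to (i=4, c=-3): slope -1/2, span 2
hull edge (i=4, c=-3) to (i=7, c=-4): slope -1/3, span 3
Factored form: p(x) = -4 ⊗ (x ⊕ 1/3) ⊗ (x ⊕ 1/3) ⊗ (x ⊕ 1/3) ⊗ (x ⊕ 1/2) ⊗ (x ⊕ 1/2) ⊗ (x ⊕ 2) ⊗ (x ⊕ 2)
Answer: roots = 1/3 (mult 3), 1/2 (mult 2), 2 (mult 2)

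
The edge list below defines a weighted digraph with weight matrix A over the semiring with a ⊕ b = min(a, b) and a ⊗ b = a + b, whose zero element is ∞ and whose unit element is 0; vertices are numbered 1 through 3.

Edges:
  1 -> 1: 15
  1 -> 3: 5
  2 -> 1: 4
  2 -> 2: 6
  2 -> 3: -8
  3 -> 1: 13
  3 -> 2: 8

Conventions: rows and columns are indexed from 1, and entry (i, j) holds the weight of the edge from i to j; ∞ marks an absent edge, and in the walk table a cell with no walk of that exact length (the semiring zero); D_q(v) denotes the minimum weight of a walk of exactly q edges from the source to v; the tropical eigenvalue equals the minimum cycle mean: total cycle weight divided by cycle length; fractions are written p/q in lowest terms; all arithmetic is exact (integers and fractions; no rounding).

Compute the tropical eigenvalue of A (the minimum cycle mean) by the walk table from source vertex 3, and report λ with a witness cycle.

q=0: [∞, ∞, 0]
q=1: [13, 8, ∞]
q=2: [12, 14, 0]
q=3: [13, 8, 6]
Optimal cycle mean attained by: cycle 2->3->2, total (-8) + 8, length 2.
Answer: λ = 0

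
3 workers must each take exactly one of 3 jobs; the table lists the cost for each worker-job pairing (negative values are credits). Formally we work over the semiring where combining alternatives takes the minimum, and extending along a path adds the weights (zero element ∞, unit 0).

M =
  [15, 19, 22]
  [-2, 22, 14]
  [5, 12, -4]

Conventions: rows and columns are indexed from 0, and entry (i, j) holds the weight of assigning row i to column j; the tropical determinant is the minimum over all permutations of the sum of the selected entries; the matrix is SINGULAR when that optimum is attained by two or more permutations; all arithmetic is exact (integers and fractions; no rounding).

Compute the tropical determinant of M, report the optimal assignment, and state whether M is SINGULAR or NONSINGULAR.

σ = (0, 1, 2): 15 + 22 + (-4) = 33
σ = (0, 2, 1): 15 + 14 + 12 = 41
σ = (1, 0, 2): 19 + (-2) + (-4) = 13
σ = (1, 2, 0): 19 + 14 + 5 = 38
σ = (2, 0, 1): 22 + (-2) + 12 = 32
σ = (2, 1, 0): 22 + 22 + 5 = 49
Optimal value attained by: σ = (1, 0, 2).
Answer: det⊕(M) = 13; verdict: NONSINGULAR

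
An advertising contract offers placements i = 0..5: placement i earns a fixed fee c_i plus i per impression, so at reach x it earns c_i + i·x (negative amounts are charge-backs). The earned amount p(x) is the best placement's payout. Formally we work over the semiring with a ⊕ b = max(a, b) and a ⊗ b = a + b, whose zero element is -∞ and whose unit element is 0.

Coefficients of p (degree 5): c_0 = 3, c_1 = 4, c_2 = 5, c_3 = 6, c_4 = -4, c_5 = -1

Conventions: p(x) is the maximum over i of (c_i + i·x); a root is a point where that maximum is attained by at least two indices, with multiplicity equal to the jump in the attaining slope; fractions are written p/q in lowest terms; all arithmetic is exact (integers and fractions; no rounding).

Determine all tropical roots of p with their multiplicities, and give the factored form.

hull edge (i=0, c=3) to (i=3, c=6): slope 1, span 3
hull edge (i=3, c=6) to (i=5, c=-1): slope -7/2, span 2
Factored form: p(x) = -1 ⊗ (x ⊕ (-1)) ⊗ (x ⊕ (-1)) ⊗ (x ⊕ (-1)) ⊗ (x ⊕ 7/2) ⊗ (x ⊕ 7/2)
Answer: roots = -1 (mult 3), 7/2 (mult 2)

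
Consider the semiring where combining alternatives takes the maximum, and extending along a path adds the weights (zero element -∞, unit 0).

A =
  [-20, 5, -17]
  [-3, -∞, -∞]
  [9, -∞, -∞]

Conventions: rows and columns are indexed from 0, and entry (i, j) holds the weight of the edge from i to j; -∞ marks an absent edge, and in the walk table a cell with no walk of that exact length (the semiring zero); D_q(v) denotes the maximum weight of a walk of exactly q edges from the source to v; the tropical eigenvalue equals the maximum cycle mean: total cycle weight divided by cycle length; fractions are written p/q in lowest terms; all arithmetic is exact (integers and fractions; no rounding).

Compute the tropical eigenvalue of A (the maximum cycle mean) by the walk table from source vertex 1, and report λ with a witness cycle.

q=0: [-∞, 0, -∞]
q=1: [-3, -∞, -∞]
q=2: [-23, 2, -20]
q=3: [-1, -18, -40]
Optimal cycle mean attained by: cycle 0->1->0, total 5 + (-3), length 2.
Answer: λ = 1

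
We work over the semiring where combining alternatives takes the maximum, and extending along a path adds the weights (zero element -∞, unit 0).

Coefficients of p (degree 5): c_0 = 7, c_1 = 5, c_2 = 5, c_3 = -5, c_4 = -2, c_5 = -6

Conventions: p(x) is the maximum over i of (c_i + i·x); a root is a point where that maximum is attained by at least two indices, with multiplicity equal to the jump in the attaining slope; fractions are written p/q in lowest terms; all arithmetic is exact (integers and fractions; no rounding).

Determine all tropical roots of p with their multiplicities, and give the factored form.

hull edge (i=0, c=7) to (i=2, c=5): slope -1, span 2
hull edge (i=2, c=5) to (i=4, c=-2): slope -7/2, span 2
hull edge (i=4, c=-2) to (i=5, c=-6): slope -4, span 1
Factored form: p(x) = -6 ⊗ (x ⊕ 1) ⊗ (x ⊕ 1) ⊗ (x ⊕ 7/2) ⊗ (x ⊕ 7/2) ⊗ (x ⊕ 4)
Answer: roots = 1 (mult 2), 7/2 (mult 2), 4 (mult 1)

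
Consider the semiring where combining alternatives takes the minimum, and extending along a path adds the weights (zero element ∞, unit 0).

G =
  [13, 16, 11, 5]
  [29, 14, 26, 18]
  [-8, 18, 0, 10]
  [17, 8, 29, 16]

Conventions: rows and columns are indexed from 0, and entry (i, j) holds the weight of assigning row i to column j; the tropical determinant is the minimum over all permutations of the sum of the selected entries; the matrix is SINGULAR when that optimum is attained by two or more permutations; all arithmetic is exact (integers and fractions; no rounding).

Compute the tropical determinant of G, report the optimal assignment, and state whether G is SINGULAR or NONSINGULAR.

σ = (0, 1, 2, 3): 13 + 14 + 0 + 16 = 43
σ = (0, 1, 3, 2): 13 + 14 + 10 + 29 = 66
σ = (0, 2, 1, 3): 13 + 26 + 18 + 16 = 73
σ = (0, 2, 3, 1): 13 + 26 + 10 + 8 = 57
σ = (0, 3, 1, 2): 13 + 18 + 18 + 29 = 78
σ = (0, 3, 2, 1): 13 + 18 + 0 + 8 = 39
σ = (1, 0, 2, 3): 16 + 29 + 0 + 16 = 61
σ = (1, 0, 3, 2): 16 + 29 + 10 + 29 = 84
σ = (1, 2, 0, 3): 16 + 26 + (-8) + 16 = 50
σ = (1, 2, 3, 0): 16 + 26 + 10 + 17 = 69
σ = (1, 3, 0, 2): 16 + 18 + (-8) + 29 = 55
σ = (1, 3, 2, 0): 16 + 18 + 0 + 17 = 51
σ = (2, 0, 1, 3): 11 + 29 + 18 + 16 = 74
σ = (2, 0, 3, 1): 11 + 29 + 10 + 8 = 58
σ = (2, 1, 0, 3): 11 + 14 + (-8) + 16 = 33
σ = (2, 1, 3, 0): 11 + 14 + 10 + 17 = 52
σ = (2, 3, 0, 1): 11 + 18 + (-8) + 8 = 29
σ = (2, 3, 1, 0): 11 + 18 + 18 + 17 = 64
σ = (3, 0, 1, 2): 5 + 29 + 18 + 29 = 81
σ = (3, 0, 2, 1): 5 + 29 + 0 + 8 = 42
σ = (3, 1, 0, 2): 5 + 14 + (-8) + 29 = 40
σ = (3, 1, 2, 0): 5 + 14 + 0 + 17 = 36
σ = (3, 2, 0, 1): 5 + 26 + (-8) + 8 = 31
σ = (3, 2, 1, 0): 5 + 26 + 18 + 17 = 66
Optimal value attained by: σ = (2, 3, 0, 1).
Answer: det⊕(G) = 29; verdict: NONSINGULAR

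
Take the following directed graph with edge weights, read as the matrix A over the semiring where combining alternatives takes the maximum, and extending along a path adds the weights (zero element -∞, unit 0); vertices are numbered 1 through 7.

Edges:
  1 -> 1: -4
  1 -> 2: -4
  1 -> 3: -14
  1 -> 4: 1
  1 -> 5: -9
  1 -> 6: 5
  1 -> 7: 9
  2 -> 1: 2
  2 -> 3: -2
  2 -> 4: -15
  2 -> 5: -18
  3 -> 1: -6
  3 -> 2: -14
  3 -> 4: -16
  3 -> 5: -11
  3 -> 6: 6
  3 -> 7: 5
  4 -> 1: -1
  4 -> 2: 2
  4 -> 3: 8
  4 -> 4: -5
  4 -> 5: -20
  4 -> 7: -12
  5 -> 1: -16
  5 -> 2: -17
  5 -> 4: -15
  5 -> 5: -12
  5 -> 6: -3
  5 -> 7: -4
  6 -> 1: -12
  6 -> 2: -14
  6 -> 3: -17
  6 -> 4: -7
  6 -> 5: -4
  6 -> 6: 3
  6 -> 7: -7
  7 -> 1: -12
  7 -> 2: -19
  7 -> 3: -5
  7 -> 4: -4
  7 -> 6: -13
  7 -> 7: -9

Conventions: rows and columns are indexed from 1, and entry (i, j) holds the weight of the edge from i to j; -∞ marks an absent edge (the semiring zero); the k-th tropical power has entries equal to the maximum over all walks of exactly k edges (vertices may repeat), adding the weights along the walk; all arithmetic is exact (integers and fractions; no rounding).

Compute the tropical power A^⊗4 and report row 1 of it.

A^⊗2:
  [0, 3, 9, 5, 1, 8, 5]
  [-2, -2, -7, 3, -7, 7, 11]
  [-6, -8, 0, 1, 2, 9, 3]
  [4, -3, 3, 0, -3, 14, 13]
  [-15, -13, -7, -8, -7, 0, -7]
  [-8, -5, 1, -4, -1, 6, -3]
  [-5, -2, 4, -9, -16, 1, 0]
A^⊗3:
  [5, 7, 13, 1, 4, 15, 14]
  [2, 5, 11, 7, 3, 10, 7]
  [0, 3, 9, 2, 5, 12, 5]
  [2, 2, 8, 9, 10, 17, 13]
  [-9, -6, 0, -7, -4, 3, -2]
  [-3, -2, 4, -1, 2, 9, 6]
  [0, -7, -1, -4, -3, 10, 9]
A^⊗4:
  [9, 3, 9, 10, 11, 19, 18]
  [7, 9, 15, 3, 6, 17, 16]
  [5, 4, 10, 5, 8, 15, 14]
  [8, 11, 17, 10, 13, 20, 13]
  [-4, -5, 1, -4, -1, 6, 5]
  [0, 1, 7, 2, 5, 12, 9]
  [-2, -2, 4, 5, 6, 13, 9]
Answer: row 1 of A^⊗4 = [9, 3, 9, 10, 11, 19, 18]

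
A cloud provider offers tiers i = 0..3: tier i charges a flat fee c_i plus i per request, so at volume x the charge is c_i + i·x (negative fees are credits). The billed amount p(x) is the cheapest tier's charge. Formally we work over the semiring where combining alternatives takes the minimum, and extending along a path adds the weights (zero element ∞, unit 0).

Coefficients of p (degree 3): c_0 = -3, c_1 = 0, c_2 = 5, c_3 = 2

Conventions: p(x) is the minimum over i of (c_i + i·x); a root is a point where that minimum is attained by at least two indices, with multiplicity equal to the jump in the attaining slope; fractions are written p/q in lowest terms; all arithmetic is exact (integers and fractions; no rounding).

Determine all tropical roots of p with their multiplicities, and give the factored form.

hull edge (i=0, c=-3) to (i=3, c=2): slope 5/3, span 3
Factored form: p(x) = 2 ⊗ (x ⊕ (-5/3)) ⊗ (x ⊕ (-5/3)) ⊗ (x ⊕ (-5/3))
Answer: roots = -5/3 (mult 3)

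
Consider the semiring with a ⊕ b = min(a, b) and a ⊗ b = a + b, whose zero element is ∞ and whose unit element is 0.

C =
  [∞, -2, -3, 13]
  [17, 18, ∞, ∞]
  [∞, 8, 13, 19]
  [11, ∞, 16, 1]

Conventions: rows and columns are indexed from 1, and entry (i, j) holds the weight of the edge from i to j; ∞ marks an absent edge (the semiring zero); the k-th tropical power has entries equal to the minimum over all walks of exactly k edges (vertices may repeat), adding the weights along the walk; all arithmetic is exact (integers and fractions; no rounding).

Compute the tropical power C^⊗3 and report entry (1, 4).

C^⊗2:
  [15, 5, 10, 14]
  [35, 15, 14, 30]
  [25, 21, 26, 20]
  [12, 9, 8, 2]
C^⊗3:
  [22, 13, 12, 15]
  [32, 22, 27, 31]
  [31, 23, 22, 21]
  [13, 10, 9, 3]
Key observation: the optimum is the walk 1->4->4->4, with weight 13 + 1 + 1 = 15.
Optimal value attained by: walk 1->4->4->4.
Answer: (C^⊗3)[1][4] = 15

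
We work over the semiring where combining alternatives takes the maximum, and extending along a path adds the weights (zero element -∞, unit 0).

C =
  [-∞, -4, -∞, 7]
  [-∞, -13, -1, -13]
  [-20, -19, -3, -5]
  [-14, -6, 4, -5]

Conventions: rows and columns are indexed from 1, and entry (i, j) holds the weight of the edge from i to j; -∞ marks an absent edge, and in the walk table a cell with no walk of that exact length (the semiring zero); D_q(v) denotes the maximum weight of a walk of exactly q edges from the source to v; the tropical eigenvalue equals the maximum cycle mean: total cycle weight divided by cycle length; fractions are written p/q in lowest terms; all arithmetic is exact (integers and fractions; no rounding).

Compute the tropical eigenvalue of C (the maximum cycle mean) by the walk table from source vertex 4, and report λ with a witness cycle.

q=0: [-∞, -∞, -∞, 0]
q=1: [-14, -6, 4, -5]
q=2: [-16, -11, 1, -1]
q=3: [-15, -7, 3, -4]
q=4: [-17, -10, 0, -2]
Optimal cycle mean attained by: cycle 3->4->3, total (-5) + 4, length 2.
Answer: λ = -1/2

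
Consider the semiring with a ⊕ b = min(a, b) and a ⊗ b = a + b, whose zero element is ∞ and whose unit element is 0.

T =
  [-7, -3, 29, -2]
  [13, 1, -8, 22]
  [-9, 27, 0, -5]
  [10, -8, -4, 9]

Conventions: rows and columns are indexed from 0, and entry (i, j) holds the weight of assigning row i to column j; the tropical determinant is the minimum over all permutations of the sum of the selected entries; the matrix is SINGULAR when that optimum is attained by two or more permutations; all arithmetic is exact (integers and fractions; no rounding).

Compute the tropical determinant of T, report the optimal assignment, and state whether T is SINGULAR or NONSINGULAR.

σ = (0, 1, 2, 3): (-7) + 1 + 0 + 9 = 3
σ = (0, 1, 3, 2): (-7) + 1 + (-5) + (-4) = -15
σ = (0, 2, 1, 3): (-7) + (-8) + 27 + 9 = 21
σ = (0, 2, 3, 1): (-7) + (-8) + (-5) + (-8) = -28
σ = (0, 3, 1, 2): (-7) + 22 + 27 + (-4) = 38
σ = (0, 3, 2, 1): (-7) + 22 + 0 + (-8) = 7
σ = (1, 0, 2, 3): (-3) + 13 + 0 + 9 = 19
σ = (1, 0, 3, 2): (-3) + 13 + (-5) + (-4) = 1
σ = (1, 2, 0, 3): (-3) + (-8) + (-9) + 9 = -11
σ = (1, 2, 3, 0): (-3) + (-8) + (-5) + 10 = -6
σ = (1, 3, 0, 2): (-3) + 22 + (-9) + (-4) = 6
σ = (1, 3, 2, 0): (-3) + 22 + 0 + 10 = 29
σ = (2, 0, 1, 3): 29 + 13 + 27 + 9 = 78
σ = (2, 0, 3, 1): 29 + 13 + (-5) + (-8) = 29
σ = (2, 1, 0, 3): 29 + 1 + (-9) + 9 = 30
σ = (2, 1, 3, 0): 29 + 1 + (-5) + 10 = 35
σ = (2, 3, 0, 1): 29 + 22 + (-9) + (-8) = 34
σ = (2, 3, 1, 0): 29 + 22 + 27 + 10 = 88
σ = (3, 0, 1, 2): (-2) + 13 + 27 + (-4) = 34
σ = (3, 0, 2, 1): (-2) + 13 + 0 + (-8) = 3
σ = (3, 1, 0, 2): (-2) + 1 + (-9) + (-4) = -14
σ = (3, 1, 2, 0): (-2) + 1 + 0 + 10 = 9
σ = (3, 2, 0, 1): (-2) + (-8) + (-9) + (-8) = -27
σ = (3, 2, 1, 0): (-2) + (-8) + 27 + 10 = 27
Optimal value attained by: σ = (0, 2, 3, 1).
Answer: det⊕(T) = -28; verdict: NONSINGULAR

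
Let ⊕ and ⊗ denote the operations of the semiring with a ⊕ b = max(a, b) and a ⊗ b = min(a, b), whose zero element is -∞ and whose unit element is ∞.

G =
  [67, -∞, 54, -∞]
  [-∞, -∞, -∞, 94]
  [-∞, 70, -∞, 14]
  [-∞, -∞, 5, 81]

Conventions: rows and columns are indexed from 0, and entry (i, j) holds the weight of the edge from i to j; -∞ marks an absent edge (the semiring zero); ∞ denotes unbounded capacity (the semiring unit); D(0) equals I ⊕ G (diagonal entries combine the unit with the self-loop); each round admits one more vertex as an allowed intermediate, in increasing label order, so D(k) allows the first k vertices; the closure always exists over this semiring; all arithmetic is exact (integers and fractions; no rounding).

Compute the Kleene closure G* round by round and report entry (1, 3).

D(0):
  [∞, -∞, 54, -∞]
  [-∞, ∞, -∞, 94]
  [-∞, 70, ∞, 14]
  [-∞, -∞, 5, ∞]
D(1):
  [∞, -∞, 54, -∞]
  [-∞, ∞, -∞, 94]
  [-∞, 70, ∞, 14]
  [-∞, -∞, 5, ∞]
D(2):
  [∞, -∞, 54, -∞]
  [-∞, ∞, -∞, 94]
  [-∞, 70, ∞, 70]
  [-∞, -∞, 5, ∞]
D(3):
  [∞, 54, 54, 54]
  [-∞, ∞, -∞, 94]
  [-∞, 70, ∞, 70]
  [-∞, 5, 5, ∞]
D(4):
  [∞, 54, 54, 54]
  [-∞, ∞, 5, 94]
  [-∞, 70, ∞, 70]
  [-∞, 5, 5, ∞]
Answer: G*[1][3] = 94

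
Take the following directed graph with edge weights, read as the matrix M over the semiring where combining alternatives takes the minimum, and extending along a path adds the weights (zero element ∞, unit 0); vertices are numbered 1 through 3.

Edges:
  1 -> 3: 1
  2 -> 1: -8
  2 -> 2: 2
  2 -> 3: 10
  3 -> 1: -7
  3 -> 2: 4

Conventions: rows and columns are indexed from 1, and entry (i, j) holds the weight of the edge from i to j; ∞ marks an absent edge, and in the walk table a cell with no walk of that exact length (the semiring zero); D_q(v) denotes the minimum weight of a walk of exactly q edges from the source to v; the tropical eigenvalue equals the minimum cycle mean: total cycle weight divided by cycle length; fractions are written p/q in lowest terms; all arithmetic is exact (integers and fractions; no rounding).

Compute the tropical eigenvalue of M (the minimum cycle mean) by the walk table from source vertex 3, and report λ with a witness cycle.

q=0: [∞, ∞, 0]
q=1: [-7, 4, ∞]
q=2: [-4, 6, -6]
q=3: [-13, -2, -3]
Optimal cycle mean attained by: cycle 1->3->1, total 1 + (-7), length 2.
Answer: λ = -3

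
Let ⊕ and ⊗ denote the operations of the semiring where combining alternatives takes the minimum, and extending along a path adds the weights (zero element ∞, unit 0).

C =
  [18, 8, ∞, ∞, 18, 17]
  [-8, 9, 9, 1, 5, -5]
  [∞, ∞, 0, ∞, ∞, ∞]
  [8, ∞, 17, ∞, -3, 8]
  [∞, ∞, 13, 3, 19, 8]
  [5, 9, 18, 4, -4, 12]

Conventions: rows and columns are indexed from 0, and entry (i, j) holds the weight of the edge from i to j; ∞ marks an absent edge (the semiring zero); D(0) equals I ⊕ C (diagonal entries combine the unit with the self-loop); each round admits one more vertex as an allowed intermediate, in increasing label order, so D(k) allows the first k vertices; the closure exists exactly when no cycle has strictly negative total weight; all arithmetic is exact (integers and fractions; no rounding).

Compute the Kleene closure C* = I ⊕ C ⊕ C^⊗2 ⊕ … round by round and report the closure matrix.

D(0):
  [0, 8, ∞, ∞, 18, 17]
  [-8, 0, 9, 1, 5, -5]
  [∞, ∞, 0, ∞, ∞, ∞]
  [8, ∞, 17, 0, -3, 8]
  [∞, ∞, 13, 3, 0, 8]
  [5, 9, 18, 4, -4, 0]
D(1):
  [0, 8, ∞, ∞, 18, 17]
  [-8, 0, 9, 1, 5, -5]
  [∞, ∞, 0, ∞, ∞, ∞]
  [8, 16, 17, 0, -3, 8]
  [∞, ∞, 13, 3, 0, 8]
  [5, 9, 18, 4, -4, 0]
D(2):
  [0, 8, 17, 9, 13, 3]
  [-8, 0, 9, 1, 5, -5]
  [∞, ∞, 0, ∞, ∞, ∞]
  [8, 16, 17, 0, -3, 8]
  [∞, ∞, 13, 3, 0, 8]
  [1, 9, 18, 4, -4, 0]
D(3):
  [0, 8, 17, 9, 13, 3]
  [-8, 0, 9, 1, 5, -5]
  [∞, ∞, 0, ∞, ∞, ∞]
  [8, 16, 17, 0, -3, 8]
  [∞, ∞, 13, 3, 0, 8]
  [1, 9, 18, 4, -4, 0]
D(4):
  [0, 8, 17, 9, 6, 3]
  [-8, 0, 9, 1, -2, -5]
  [∞, ∞, 0, ∞, ∞, ∞]
  [8, 16, 17, 0, -3, 8]
  [11, 19, 13, 3, 0, 8]
  [1, 9, 18, 4, -4, 0]
D(5):
  [0, 8, 17, 9, 6, 3]
  [-8, 0, 9, 1, -2, -5]
  [∞, ∞, 0, ∞, ∞, ∞]
  [8, 16, 10, 0, -3, 5]
  [11, 19, 13, 3, 0, 8]
  [1, 9, 9, -1, -4, 0]
D(6):
  [0, 8, 12, 2, -1, 3]
  [-8, 0, 4, -6, -9, -5]
  [∞, ∞, 0, ∞, ∞, ∞]
  [6, 14, 10, 0, -3, 5]
  [9, 17, 13, 3, 0, 8]
  [1, 9, 9, -1, -4, 0]
Answer: C* = [[0, 8, 12, 2, -1, 3], [-8, 0, 4, -6, -9, -5], [∞, ∞, 0, ∞, ∞, ∞], [6, 14, 10, 0, -3, 5], [9, 17, 13, 3, 0, 8], [1, 9, 9, -1, -4, 0]]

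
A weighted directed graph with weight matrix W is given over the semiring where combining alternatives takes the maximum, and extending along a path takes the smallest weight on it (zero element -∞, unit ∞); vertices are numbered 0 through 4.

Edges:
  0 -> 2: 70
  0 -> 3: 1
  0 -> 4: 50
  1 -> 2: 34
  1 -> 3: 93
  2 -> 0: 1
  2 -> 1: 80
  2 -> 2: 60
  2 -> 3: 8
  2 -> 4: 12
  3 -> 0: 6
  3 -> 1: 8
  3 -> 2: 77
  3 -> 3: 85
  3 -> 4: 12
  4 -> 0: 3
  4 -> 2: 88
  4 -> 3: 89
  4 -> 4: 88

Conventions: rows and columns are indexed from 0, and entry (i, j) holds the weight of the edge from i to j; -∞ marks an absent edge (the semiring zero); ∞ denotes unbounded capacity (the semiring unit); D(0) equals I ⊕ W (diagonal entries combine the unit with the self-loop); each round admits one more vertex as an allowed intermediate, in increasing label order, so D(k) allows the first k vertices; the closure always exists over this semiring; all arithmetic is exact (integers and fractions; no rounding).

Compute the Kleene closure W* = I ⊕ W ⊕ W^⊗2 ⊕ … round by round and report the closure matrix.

D(0):
  [∞, -∞, 70, 1, 50]
  [-∞, ∞, 34, 93, -∞]
  [1, 80, ∞, 8, 12]
  [6, 8, 77, ∞, 12]
  [3, -∞, 88, 89, ∞]
D(1):
  [∞, -∞, 70, 1, 50]
  [-∞, ∞, 34, 93, -∞]
  [1, 80, ∞, 8, 12]
  [6, 8, 77, ∞, 12]
  [3, -∞, 88, 89, ∞]
D(2):
  [∞, -∞, 70, 1, 50]
  [-∞, ∞, 34, 93, -∞]
  [1, 80, ∞, 80, 12]
  [6, 8, 77, ∞, 12]
  [3, -∞, 88, 89, ∞]
D(3):
  [∞, 70, 70, 70, 50]
  [1, ∞, 34, 93, 12]
  [1, 80, ∞, 80, 12]
  [6, 77, 77, ∞, 12]
  [3, 80, 88, 89, ∞]
D(4):
  [∞, 70, 70, 70, 50]
  [6, ∞, 77, 93, 12]
  [6, 80, ∞, 80, 12]
  [6, 77, 77, ∞, 12]
  [6, 80, 88, 89, ∞]
D(5):
  [∞, 70, 70, 70, 50]
  [6, ∞, 77, 93, 12]
  [6, 80, ∞, 80, 12]
  [6, 77, 77, ∞, 12]
  [6, 80, 88, 89, ∞]
Answer: W* = [[∞, 70, 70, 70, 50], [6, ∞, 77, 93, 12], [6, 80, ∞, 80, 12], [6, 77, 77, ∞, 12], [6, 80, 88, 89, ∞]]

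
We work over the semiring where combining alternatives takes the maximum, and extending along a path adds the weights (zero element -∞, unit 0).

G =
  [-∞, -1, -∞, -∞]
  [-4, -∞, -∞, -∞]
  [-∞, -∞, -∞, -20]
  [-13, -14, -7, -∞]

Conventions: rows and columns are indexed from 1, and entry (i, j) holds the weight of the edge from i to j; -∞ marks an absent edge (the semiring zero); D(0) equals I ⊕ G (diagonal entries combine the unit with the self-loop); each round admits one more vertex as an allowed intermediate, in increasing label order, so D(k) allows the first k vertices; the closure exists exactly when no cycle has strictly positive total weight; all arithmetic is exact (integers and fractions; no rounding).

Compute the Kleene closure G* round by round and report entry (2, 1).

D(0):
  [0, -1, -∞, -∞]
  [-4, 0, -∞, -∞]
  [-∞, -∞, 0, -20]
  [-13, -14, -7, 0]
D(1):
  [0, -1, -∞, -∞]
  [-4, 0, -∞, -∞]
  [-∞, -∞, 0, -20]
  [-13, -14, -7, 0]
D(2):
  [0, -1, -∞, -∞]
  [-4, 0, -∞, -∞]
  [-∞, -∞, 0, -20]
  [-13, -14, -7, 0]
D(3):
  [0, -1, -∞, -∞]
  [-4, 0, -∞, -∞]
  [-∞, -∞, 0, -20]
  [-13, -14, -7, 0]
D(4):
  [0, -1, -∞, -∞]
  [-4, 0, -∞, -∞]
  [-33, -34, 0, -20]
  [-13, -14, -7, 0]
Answer: G*[2][1] = -4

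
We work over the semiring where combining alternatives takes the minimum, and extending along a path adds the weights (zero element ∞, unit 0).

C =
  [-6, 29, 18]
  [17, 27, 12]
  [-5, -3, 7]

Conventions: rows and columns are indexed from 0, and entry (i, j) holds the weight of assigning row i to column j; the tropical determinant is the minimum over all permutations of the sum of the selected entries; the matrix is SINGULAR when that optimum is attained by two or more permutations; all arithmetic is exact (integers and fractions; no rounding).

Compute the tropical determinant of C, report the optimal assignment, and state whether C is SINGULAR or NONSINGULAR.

σ = (0, 1, 2): (-6) + 27 + 7 = 28
σ = (0, 2, 1): (-6) + 12 + (-3) = 3
σ = (1, 0, 2): 29 + 17 + 7 = 53
σ = (1, 2, 0): 29 + 12 + (-5) = 36
σ = (2, 0, 1): 18 + 17 + (-3) = 32
σ = (2, 1, 0): 18 + 27 + (-5) = 40
Optimal value attained by: σ = (0, 2, 1).
Answer: det⊕(C) = 3; verdict: NONSINGULAR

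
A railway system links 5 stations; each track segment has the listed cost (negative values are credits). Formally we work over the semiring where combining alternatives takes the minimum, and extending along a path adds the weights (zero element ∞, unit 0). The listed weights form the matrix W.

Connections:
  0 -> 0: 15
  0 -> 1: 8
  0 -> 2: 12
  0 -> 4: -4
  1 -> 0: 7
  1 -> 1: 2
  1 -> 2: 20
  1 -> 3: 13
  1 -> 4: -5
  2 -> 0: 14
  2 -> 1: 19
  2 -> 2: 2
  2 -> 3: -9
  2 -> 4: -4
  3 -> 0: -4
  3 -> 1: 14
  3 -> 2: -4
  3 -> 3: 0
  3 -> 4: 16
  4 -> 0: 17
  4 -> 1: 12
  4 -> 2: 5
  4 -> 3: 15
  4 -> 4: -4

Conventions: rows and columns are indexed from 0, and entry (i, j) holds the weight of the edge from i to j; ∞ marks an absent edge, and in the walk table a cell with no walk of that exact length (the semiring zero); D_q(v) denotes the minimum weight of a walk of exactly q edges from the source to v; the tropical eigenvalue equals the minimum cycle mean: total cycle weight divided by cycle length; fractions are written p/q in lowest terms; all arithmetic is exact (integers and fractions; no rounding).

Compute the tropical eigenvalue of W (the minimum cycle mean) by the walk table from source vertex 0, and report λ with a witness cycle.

q=0: [0, ∞, ∞, ∞, ∞]
q=1: [15, 8, 12, ∞, -4]
q=2: [13, 8, 1, 3, -8]
q=3: [-1, 4, -3, -8, -12]
q=4: [-12, 0, -12, -12, -16]
q=5: [-16, -4, -16, -21, -20]
Optimal cycle mean attained by: cycle 2->3->2, total (-9) + (-4), length 2.
Answer: λ = -13/2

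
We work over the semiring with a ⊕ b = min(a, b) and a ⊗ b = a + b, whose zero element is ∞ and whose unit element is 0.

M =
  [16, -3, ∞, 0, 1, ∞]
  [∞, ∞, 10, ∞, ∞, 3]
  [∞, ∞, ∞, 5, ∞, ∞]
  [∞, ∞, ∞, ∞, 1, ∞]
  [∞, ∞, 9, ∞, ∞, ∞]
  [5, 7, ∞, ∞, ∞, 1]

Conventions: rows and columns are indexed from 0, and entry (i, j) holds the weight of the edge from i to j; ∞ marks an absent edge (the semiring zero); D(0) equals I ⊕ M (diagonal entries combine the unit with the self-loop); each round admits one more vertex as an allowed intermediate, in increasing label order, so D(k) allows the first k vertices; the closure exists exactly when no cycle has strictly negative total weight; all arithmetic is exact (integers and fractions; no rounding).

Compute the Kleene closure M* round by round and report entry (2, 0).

D(0):
  [0, -3, ∞, 0, 1, ∞]
  [∞, 0, 10, ∞, ∞, 3]
  [∞, ∞, 0, 5, ∞, ∞]
  [∞, ∞, ∞, 0, 1, ∞]
  [∞, ∞, 9, ∞, 0, ∞]
  [5, 7, ∞, ∞, ∞, 0]
D(1):
  [0, -3, ∞, 0, 1, ∞]
  [∞, 0, 10, ∞, ∞, 3]
  [∞, ∞, 0, 5, ∞, ∞]
  [∞, ∞, ∞, 0, 1, ∞]
  [∞, ∞, 9, ∞, 0, ∞]
  [5, 2, ∞, 5, 6, 0]
D(2):
  [0, -3, 7, 0, 1, 0]
  [∞, 0, 10, ∞, ∞, 3]
  [∞, ∞, 0, 5, ∞, ∞]
  [∞, ∞, ∞, 0, 1, ∞]
  [∞, ∞, 9, ∞, 0, ∞]
  [5, 2, 12, 5, 6, 0]
D(3):
  [0, -3, 7, 0, 1, 0]
  [∞, 0, 10, 15, ∞, 3]
  [∞, ∞, 0, 5, ∞, ∞]
  [∞, ∞, ∞, 0, 1, ∞]
  [∞, ∞, 9, 14, 0, ∞]
  [5, 2, 12, 5, 6, 0]
D(4):
  [0, -3, 7, 0, 1, 0]
  [∞, 0, 10, 15, 16, 3]
  [∞, ∞, 0, 5, 6, ∞]
  [∞, ∞, ∞, 0, 1, ∞]
  [∞, ∞, 9, 14, 0, ∞]
  [5, 2, 12, 5, 6, 0]
D(5):
  [0, -3, 7, 0, 1, 0]
  [∞, 0, 10, 15, 16, 3]
  [∞, ∞, 0, 5, 6, ∞]
  [∞, ∞, 10, 0, 1, ∞]
  [∞, ∞, 9, 14, 0, ∞]
  [5, 2, 12, 5, 6, 0]
D(6):
  [0, -3, 7, 0, 1, 0]
  [8, 0, 10, 8, 9, 3]
  [∞, ∞, 0, 5, 6, ∞]
  [∞, ∞, 10, 0, 1, ∞]
  [∞, ∞, 9, 14, 0, ∞]
  [5, 2, 12, 5, 6, 0]
Answer: M*[2][0] = ∞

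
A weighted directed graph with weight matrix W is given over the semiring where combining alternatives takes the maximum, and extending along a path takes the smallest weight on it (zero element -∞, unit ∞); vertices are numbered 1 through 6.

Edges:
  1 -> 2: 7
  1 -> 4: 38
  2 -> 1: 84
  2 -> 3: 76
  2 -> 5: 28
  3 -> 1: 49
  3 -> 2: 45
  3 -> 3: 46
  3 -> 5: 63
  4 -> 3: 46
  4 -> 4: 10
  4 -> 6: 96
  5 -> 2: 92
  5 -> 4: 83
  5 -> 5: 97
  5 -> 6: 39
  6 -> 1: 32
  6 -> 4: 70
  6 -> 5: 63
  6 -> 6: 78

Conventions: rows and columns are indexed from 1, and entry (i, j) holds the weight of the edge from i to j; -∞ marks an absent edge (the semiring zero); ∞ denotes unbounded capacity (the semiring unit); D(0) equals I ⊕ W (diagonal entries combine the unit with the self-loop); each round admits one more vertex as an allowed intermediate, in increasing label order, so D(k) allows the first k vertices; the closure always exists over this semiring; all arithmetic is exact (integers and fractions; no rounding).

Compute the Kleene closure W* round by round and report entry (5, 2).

D(0):
  [∞, 7, -∞, 38, -∞, -∞]
  [84, ∞, 76, -∞, 28, -∞]
  [49, 45, ∞, -∞, 63, -∞]
  [-∞, -∞, 46, ∞, -∞, 96]
  [-∞, 92, -∞, 83, ∞, 39]
  [32, -∞, -∞, 70, 63, ∞]
D(1):
  [∞, 7, -∞, 38, -∞, -∞]
  [84, ∞, 76, 38, 28, -∞]
  [49, 45, ∞, 38, 63, -∞]
  [-∞, -∞, 46, ∞, -∞, 96]
  [-∞, 92, -∞, 83, ∞, 39]
  [32, 7, -∞, 70, 63, ∞]
D(2):
  [∞, 7, 7, 38, 7, -∞]
  [84, ∞, 76, 38, 28, -∞]
  [49, 45, ∞, 38, 63, -∞]
  [-∞, -∞, 46, ∞, -∞, 96]
  [84, 92, 76, 83, ∞, 39]
  [32, 7, 7, 70, 63, ∞]
D(3):
  [∞, 7, 7, 38, 7, -∞]
  [84, ∞, 76, 38, 63, -∞]
  [49, 45, ∞, 38, 63, -∞]
  [46, 45, 46, ∞, 46, 96]
  [84, 92, 76, 83, ∞, 39]
  [32, 7, 7, 70, 63, ∞]
D(4):
  [∞, 38, 38, 38, 38, 38]
  [84, ∞, 76, 38, 63, 38]
  [49, 45, ∞, 38, 63, 38]
  [46, 45, 46, ∞, 46, 96]
  [84, 92, 76, 83, ∞, 83]
  [46, 45, 46, 70, 63, ∞]
D(5):
  [∞, 38, 38, 38, 38, 38]
  [84, ∞, 76, 63, 63, 63]
  [63, 63, ∞, 63, 63, 63]
  [46, 46, 46, ∞, 46, 96]
  [84, 92, 76, 83, ∞, 83]
  [63, 63, 63, 70, 63, ∞]
D(6):
  [∞, 38, 38, 38, 38, 38]
  [84, ∞, 76, 63, 63, 63]
  [63, 63, ∞, 63, 63, 63]
  [63, 63, 63, ∞, 63, 96]
  [84, 92, 76, 83, ∞, 83]
  [63, 63, 63, 70, 63, ∞]
Answer: W*[5][2] = 92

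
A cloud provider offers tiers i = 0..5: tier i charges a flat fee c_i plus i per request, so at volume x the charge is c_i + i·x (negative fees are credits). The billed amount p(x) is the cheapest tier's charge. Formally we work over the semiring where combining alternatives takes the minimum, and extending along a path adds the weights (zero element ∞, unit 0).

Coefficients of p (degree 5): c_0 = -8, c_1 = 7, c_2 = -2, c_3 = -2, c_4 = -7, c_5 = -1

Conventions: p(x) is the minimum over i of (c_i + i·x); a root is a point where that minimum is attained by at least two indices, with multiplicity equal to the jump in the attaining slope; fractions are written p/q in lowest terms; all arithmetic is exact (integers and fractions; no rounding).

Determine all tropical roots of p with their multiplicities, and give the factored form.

hull edge (i=0, c=-8) to (i=4, c=-7): slope 1/4, span 4
hull edge (i=4, c=-7) to (i=5, c=-1): slope 6, span 1
Factored form: p(x) = -1 ⊗ (x ⊕ (-6)) ⊗ (x ⊕ (-1/4)) ⊗ (x ⊕ (-1/4)) ⊗ (x ⊕ (-1/4)) ⊗ (x ⊕ (-1/4))
Answer: roots = -6 (mult 1), -1/4 (mult 4)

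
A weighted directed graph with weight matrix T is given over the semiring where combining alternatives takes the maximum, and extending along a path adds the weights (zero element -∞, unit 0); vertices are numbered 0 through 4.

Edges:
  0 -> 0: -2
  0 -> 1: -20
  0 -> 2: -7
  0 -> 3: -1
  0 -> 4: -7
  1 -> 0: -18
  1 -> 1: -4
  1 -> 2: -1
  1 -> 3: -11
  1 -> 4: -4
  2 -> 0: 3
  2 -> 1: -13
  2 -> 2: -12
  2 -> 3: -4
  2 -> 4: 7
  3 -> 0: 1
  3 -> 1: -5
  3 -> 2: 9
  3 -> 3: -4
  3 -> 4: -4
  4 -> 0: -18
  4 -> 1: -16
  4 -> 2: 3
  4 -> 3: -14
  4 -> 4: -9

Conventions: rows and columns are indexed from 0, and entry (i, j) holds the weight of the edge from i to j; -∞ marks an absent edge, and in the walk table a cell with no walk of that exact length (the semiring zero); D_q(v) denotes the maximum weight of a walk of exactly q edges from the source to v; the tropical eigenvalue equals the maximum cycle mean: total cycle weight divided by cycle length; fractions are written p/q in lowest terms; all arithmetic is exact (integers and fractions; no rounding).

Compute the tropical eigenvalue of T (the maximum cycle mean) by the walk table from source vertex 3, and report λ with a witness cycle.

q=0: [-∞, -∞, -∞, 0, -∞]
q=1: [1, -5, 9, -4, -4]
q=2: [12, -4, 5, 5, 16]
q=3: [10, 0, 19, 11, 12]
q=4: [22, 6, 20, 15, 26]
q=5: [23, 10, 29, 21, 27]
Optimal cycle mean attained by: cycle 2->4->2, total 7 + 3, length 2.
Answer: λ = 5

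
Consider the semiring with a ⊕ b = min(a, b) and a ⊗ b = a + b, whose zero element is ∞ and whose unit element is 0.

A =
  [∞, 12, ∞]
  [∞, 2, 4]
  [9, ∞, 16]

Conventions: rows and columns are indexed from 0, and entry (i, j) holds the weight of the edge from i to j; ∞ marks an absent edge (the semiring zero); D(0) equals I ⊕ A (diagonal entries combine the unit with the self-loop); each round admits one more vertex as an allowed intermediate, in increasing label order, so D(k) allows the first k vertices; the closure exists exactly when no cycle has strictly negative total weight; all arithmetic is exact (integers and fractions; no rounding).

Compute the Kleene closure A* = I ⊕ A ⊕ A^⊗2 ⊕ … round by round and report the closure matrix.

D(0):
  [0, 12, ∞]
  [∞, 0, 4]
  [9, ∞, 0]
D(1):
  [0, 12, ∞]
  [∞, 0, 4]
  [9, 21, 0]
D(2):
  [0, 12, 16]
  [∞, 0, 4]
  [9, 21, 0]
D(3):
  [0, 12, 16]
  [13, 0, 4]
  [9, 21, 0]
Answer: A* = [[0, 12, 16], [13, 0, 4], [9, 21, 0]]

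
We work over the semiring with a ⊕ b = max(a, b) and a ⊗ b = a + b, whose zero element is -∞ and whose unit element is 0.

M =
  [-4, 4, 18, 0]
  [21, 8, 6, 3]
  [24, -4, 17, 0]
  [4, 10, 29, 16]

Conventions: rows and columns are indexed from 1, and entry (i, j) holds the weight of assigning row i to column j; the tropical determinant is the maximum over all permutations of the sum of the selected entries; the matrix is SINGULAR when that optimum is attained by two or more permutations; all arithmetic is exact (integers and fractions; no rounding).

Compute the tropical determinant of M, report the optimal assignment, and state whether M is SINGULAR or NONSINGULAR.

σ = (1, 2, 3, 4): (-4) + 8 + 17 + 16 = 37
σ = (1, 2, 4, 3): (-4) + 8 + 0 + 29 = 33
σ = (1, 3, 2, 4): (-4) + 6 + (-4) + 16 = 14
σ = (1, 3, 4, 2): (-4) + 6 + 0 + 10 = 12
σ = (1, 4, 2, 3): (-4) + 3 + (-4) + 29 = 24
σ = (1, 4, 3, 2): (-4) + 3 + 17 + 10 = 26
σ = (2, 1, 3, 4): 4 + 21 + 17 + 16 = 58
σ = (2, 1, 4, 3): 4 + 21 + 0 + 29 = 54
σ = (2, 3, 1, 4): 4 + 6 + 24 + 16 = 50
σ = (2, 3, 4, 1): 4 + 6 + 0 + 4 = 14
σ = (2, 4, 1, 3): 4 + 3 + 24 + 29 = 60
σ = (2, 4, 3, 1): 4 + 3 + 17 + 4 = 28
σ = (3, 1, 2, 4): 18 + 21 + (-4) + 16 = 51
σ = (3, 1, 4, 2): 18 + 21 + 0 + 10 = 49
σ = (3, 2, 1, 4): 18 + 8 + 24 + 16 = 66
σ = (3, 2, 4, 1): 18 + 8 + 0 + 4 = 30
σ = (3, 4, 1, 2): 18 + 3 + 24 + 10 = 55
σ = (3, 4, 2, 1): 18 + 3 + (-4) + 4 = 21
σ = (4, 1, 2, 3): 0 + 21 + (-4) + 29 = 46
σ = (4, 1, 3, 2): 0 + 21 + 17 + 10 = 48
σ = (4, 2, 1, 3): 0 + 8 + 24 + 29 = 61
σ = (4, 2, 3, 1): 0 + 8 + 17 + 4 = 29
σ = (4, 3, 1, 2): 0 + 6 + 24 + 10 = 40
σ = (4, 3, 2, 1): 0 + 6 + (-4) + 4 = 6
Optimal value attained by: σ = (3, 2, 1, 4).
Answer: det⊕(M) = 66; verdict: NONSINGULAR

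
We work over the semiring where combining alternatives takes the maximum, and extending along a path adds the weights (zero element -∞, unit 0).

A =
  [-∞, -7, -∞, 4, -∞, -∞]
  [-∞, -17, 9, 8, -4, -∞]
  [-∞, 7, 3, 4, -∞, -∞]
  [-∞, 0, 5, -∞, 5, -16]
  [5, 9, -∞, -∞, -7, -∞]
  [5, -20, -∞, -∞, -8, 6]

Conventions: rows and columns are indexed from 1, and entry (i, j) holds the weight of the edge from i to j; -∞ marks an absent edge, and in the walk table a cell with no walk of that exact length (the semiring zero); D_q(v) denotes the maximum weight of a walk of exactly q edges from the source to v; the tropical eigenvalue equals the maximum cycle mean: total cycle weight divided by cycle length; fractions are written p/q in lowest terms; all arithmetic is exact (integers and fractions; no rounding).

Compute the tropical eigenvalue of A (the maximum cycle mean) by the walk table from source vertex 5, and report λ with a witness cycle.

q=0: [-∞, -∞, -∞, -∞, 0, -∞]
q=1: [5, 9, -∞, -∞, -7, -∞]
q=2: [-2, 2, 18, 17, 5, -∞]
q=3: [10, 25, 22, 22, 22, 1]
q=4: [27, 31, 34, 33, 27, 7]
q=5: [32, 41, 40, 39, 38, 17]
q=6: [43, 47, 50, 49, 44, 23]
Optimal cycle mean attained by: cycle 2->3->2, total 9 + 7, length 2.
Answer: λ = 8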